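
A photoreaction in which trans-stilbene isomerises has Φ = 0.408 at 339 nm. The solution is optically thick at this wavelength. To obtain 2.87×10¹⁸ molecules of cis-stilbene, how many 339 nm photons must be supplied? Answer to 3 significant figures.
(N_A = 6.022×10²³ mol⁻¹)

7.03×10¹⁸ photons

Product: 2.87×10¹⁸ / 6.022×10²³ = 4.766×10⁻⁶ mol.
Photons that must be absorbed: 4.766×10⁻⁶ / 0.408 = 1.168×10⁻⁵ mol.
Photon count: 1.168×10⁻⁵ × 6.022×10²³ = 7.03×10¹⁸.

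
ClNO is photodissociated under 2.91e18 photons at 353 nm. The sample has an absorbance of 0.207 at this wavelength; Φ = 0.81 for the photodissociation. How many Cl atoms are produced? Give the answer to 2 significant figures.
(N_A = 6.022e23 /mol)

Moles of photons: 2.91e18 / 6.022e23 = 4.832e-6 mol.
Fraction absorbed: 1 − 10^(−0.207) = 0.3791.
Photons absorbed: 0.3791 × 4.832e-6 = 1.832e-6 mol.
Product: Φ × n_abs = 0.81 × 1.832e-6 = 1.484e-6 mol.
As a count: 1.484e-6 × 6.022e23 = 8.9e17.

8.9e17 atoms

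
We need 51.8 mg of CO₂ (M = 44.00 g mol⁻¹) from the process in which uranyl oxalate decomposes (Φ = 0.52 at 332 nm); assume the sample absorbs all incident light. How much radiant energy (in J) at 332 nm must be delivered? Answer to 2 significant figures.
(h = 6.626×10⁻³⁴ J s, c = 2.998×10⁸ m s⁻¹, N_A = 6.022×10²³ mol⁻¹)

Product: 51.8 mg / 44.00 g mol⁻¹ = 0.001177 mol.
Photons that must be absorbed: 0.001177 / 0.52 = 0.002263 mol.
Photon energy: hc/λ = 5.983×10⁻¹⁹ J; per mole, 3.603×10⁵ J mol⁻¹.
Energy required: 0.002263 × 3.603×10⁵ = 820 J.

820 J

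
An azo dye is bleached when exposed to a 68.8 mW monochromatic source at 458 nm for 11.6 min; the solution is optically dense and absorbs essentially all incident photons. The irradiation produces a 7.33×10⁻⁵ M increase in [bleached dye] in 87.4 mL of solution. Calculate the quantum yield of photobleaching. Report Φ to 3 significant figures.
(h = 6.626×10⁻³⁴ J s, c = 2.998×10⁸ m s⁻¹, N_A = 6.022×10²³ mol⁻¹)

Product: (7.33×10⁻⁵ M)(0.0874 L) = 6.406×10⁻⁶ mol.
Photon energy at 458 nm: hc/λ = (6.626×10⁻³⁴)(2.998×10⁸)/(458×10⁻⁹) = 4.337×10⁻¹⁹ J.
Energy delivered: (68.8 mW)(696 s) = 47.88 J.
Photons incident: 47.88 / 4.337×10⁻¹⁹ = 1.104×10²⁰, i.e. 1.104×10²⁰/6.022×10²³ = 1.833×10⁻⁴ mol.
Φ = 6.406×10⁻⁶ mol / 1.833×10⁻⁴ mol photons = 0.0349.

Φ = 0.0349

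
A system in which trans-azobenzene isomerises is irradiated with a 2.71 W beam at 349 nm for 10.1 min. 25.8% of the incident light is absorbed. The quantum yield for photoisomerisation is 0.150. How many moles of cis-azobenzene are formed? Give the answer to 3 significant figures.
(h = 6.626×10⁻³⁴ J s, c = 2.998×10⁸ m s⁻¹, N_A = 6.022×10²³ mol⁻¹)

Photon energy at 349 nm: hc/λ = (6.626×10⁻³⁴)(2.998×10⁸)/(349×10⁻⁹) = 5.692×10⁻¹⁹ J.
Energy delivered: (2.71 W)(606 s) = 1642 J.
Photons incident: 1642 / 5.692×10⁻¹⁹ = 2.885×10²¹, i.e. 2.885×10²¹/6.022×10²³ = 0.004791 mol.
Photons absorbed: 0.258 × 0.004791 = 0.001236 mol.
Product: Φ × n_abs = 0.150 × 0.001236 = 1.854×10⁻⁴ mol.

1.85×10⁻⁴ mol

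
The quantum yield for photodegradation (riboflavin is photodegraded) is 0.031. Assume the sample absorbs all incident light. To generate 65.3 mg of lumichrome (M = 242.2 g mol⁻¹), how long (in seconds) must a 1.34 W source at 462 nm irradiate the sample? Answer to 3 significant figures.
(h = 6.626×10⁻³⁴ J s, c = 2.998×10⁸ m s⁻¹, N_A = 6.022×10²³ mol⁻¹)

Product: 65.3 mg / 242.2 g mol⁻¹ = 2.696×10⁻⁴ mol.
Photons that must be absorbed: 2.696×10⁻⁴ / 0.031 = 0.008697 mol.
Photon energy: hc/λ = 4.300×10⁻¹⁹ J; per mole, 2.589×10⁵ J mol⁻¹.
Energy required: 0.008697 × 2.589×10⁵ = 2252 J.
Time: 2252 J / 1.34 W = 1680 s.

t ≈ 1680 s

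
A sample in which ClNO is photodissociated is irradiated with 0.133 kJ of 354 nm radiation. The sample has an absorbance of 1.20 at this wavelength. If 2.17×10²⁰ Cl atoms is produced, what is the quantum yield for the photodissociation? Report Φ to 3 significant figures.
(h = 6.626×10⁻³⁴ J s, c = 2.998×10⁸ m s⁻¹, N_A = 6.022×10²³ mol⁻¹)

Product: 2.17×10²⁰ / 6.022×10²³ = 3.603×10⁻⁴ mol.
Photon energy at 354 nm: hc/λ = (6.626×10⁻³⁴)(2.998×10⁸)/(354×10⁻⁹) = 5.612×10⁻¹⁹ J.
Incident energy: 0.133 kJ = 133 J.
Photons incident: 133 / 5.612×10⁻¹⁹ = 2.370×10²⁰, i.e. 2.370×10²⁰/6.022×10²³ = 3.936×10⁻⁴ mol.
Fraction absorbed: 1 − 10^(−1.20) = 0.9369.
Photons absorbed: 0.9369 × 3.936×10⁻⁴ = 3.688×10⁻⁴ mol.
Φ = 3.603×10⁻⁴ mol / 3.688×10⁻⁴ mol photons = 0.977.

Φ = 0.977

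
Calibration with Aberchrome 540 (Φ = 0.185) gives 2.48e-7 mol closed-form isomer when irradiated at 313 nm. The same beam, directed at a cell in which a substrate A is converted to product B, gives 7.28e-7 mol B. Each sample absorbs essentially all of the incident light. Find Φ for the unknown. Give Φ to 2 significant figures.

Photons absorbed by the actinometer: 2.48e-7 / 0.185 = 1.341e-6 mol.
Φ(unknown) = 7.28e-7 / 1.341e-6 = 0.54.

Φ = 0.54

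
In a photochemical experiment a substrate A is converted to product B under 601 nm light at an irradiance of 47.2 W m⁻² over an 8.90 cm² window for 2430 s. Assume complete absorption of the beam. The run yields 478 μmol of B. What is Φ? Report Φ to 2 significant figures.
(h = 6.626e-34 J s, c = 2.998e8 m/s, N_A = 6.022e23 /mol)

Φ = 0.93

Product: 478 μmol = 4.78e-4 mol.
Photon energy at 601 nm: hc/λ = (6.626e-34)(2.998e8)/(601e-9) = 3.305e-19 J.
Energy delivered: (47.2 W m⁻²)(8.90e-4 m²)(2430 s) = 102.1 J.
Photons incident: 102.1 / 3.305e-19 = 3.089e20, i.e. 3.089e20/6.022e23 = 5.130e-4 mol.
Φ = 4.78e-4 mol / 5.130e-4 mol photons = 0.93.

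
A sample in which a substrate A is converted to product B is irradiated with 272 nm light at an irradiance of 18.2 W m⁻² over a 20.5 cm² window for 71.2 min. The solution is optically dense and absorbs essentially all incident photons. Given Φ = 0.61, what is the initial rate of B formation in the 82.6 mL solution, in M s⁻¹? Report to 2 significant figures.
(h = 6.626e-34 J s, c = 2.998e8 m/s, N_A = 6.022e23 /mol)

6.3e-7 M s⁻¹

Photon energy at 272 nm: hc/λ = (6.626e-34)(2.998e8)/(272e-9) = 7.303e-19 J.
Energy delivered: (18.2 W m⁻²)(20.5e-4 m²)(4272 s) = 159.4 J.
Photons incident: 159.4 / 7.303e-19 = 2.183e20, i.e. 2.183e20/6.022e23 = 3.625e-4 mol.
Product formed: 0.61 × 3.625e-4 = 2.211e-4 mol.
Rate: 2.211e-4 mol / (4272 s × 0.0826 L) = 6.3e-7 M s⁻¹.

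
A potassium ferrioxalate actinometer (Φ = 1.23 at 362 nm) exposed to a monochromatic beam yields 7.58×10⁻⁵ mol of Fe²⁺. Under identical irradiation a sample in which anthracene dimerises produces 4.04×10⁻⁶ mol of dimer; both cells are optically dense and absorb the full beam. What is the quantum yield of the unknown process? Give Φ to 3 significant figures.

Φ = 0.0656

Photons absorbed by the actinometer: 7.58×10⁻⁵ / 1.23 = 6.163×10⁻⁵ mol.
Φ(unknown) = 4.04×10⁻⁶ / 6.163×10⁻⁵ = 0.0656.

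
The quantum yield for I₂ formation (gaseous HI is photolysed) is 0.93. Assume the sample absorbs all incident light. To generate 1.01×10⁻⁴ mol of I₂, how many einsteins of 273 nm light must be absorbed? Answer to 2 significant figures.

Photons that must be absorbed: 1.01×10⁻⁴ / 0.93 = 1.086×10⁻⁴ mol.

1.1×10⁻⁴ einstein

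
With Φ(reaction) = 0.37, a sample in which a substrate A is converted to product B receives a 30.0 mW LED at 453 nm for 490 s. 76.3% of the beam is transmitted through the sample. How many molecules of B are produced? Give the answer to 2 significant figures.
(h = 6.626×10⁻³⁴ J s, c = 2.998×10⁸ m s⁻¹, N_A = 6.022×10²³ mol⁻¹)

2.9×10¹⁸ molecules

Photon energy at 453 nm: hc/λ = (6.626×10⁻³⁴)(2.998×10⁸)/(453×10⁻⁹) = 4.385×10⁻¹⁹ J.
Energy delivered: (30.0 mW)(490 s) = 14.70 J.
Photons incident: 14.70 / 4.385×10⁻¹⁹ = 3.352×10¹⁹, i.e. 3.352×10¹⁹/6.022×10²³ = 5.566×10⁻⁵ mol.
Fraction absorbed: 1 − 76.3/100 = 0.2370.
Photons absorbed: 0.2370 × 5.566×10⁻⁵ = 1.319×10⁻⁵ mol.
Product: Φ × n_abs = 0.37 × 1.319×10⁻⁵ = 4.880×10⁻⁶ mol.
As a count: 4.880×10⁻⁶ × 6.022×10²³ = 2.9×10¹⁸.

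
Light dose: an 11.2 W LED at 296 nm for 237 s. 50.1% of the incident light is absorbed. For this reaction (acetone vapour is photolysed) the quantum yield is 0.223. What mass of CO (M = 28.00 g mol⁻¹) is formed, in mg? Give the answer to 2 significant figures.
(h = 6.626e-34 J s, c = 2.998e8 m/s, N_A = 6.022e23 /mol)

Photon energy at 296 nm: hc/λ = (6.626e-34)(2.998e8)/(296e-9) = 6.711e-19 J.
Energy delivered: (11.2 W)(237 s) = 2654 J.
Photons incident: 2654 / 6.711e-19 = 3.955e21, i.e. 3.955e21/6.022e23 = 0.006568 mol.
Photons absorbed: 0.501 × 0.006568 = 0.003291 mol.
Product: Φ × n_abs = 0.223 × 0.003291 = 7.339e-4 mol.
Mass: 7.339e-4 × 28.00 = 0.02055 g = 21 mg.

21 mg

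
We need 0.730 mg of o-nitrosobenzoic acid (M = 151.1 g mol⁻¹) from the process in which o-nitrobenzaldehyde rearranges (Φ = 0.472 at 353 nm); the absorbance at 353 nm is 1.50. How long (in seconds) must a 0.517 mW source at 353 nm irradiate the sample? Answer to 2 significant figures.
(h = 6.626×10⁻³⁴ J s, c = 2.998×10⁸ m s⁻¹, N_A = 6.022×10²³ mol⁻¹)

Product: 0.730 mg / 151.1 g mol⁻¹ = 4.831×10⁻⁶ mol.
Photons that must be absorbed: 4.831×10⁻⁶ / 0.472 = 1.024×10⁻⁵ mol.
Fraction absorbed: 1 − 10^(−1.50) = 0.9684.
Incident photons needed: 1.024×10⁻⁵ / 0.9684 = 1.057×10⁻⁵ mol.
Photon energy: hc/λ = 5.627×10⁻¹⁹ J; per mole, 3.389×10⁵ J mol⁻¹.
Energy required: 1.057×10⁻⁵ × 3.389×10⁵ = 3.582 J.
Time: 3.582 J / 0.000517 W = 6900 s.

t ≈ 6900 s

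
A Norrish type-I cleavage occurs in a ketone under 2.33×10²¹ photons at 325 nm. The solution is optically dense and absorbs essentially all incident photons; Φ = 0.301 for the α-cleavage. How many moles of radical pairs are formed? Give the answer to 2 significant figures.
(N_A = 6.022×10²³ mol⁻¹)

Moles of photons: 2.33×10²¹ / 6.022×10²³ = 0.003869 mol.
Product: Φ × n_abs = 0.301 × 0.003869 = 0.001165 mol.

0.0012 mol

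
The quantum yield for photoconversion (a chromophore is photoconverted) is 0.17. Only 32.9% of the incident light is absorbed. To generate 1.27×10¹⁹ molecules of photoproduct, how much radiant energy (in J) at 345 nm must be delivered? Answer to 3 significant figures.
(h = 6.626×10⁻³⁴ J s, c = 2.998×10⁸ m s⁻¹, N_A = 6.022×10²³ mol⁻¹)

131 J

Product: 1.27×10¹⁹ / 6.022×10²³ = 2.109×10⁻⁵ mol.
Photons that must be absorbed: 2.109×10⁻⁵ / 0.17 = 1.241×10⁻⁴ mol.
Incident photons needed: 1.241×10⁻⁴ / 0.329 = 3.772×10⁻⁴ mol.
Photon energy: hc/λ = 5.758×10⁻¹⁹ J; per mole, 3.467×10⁵ J mol⁻¹.
Energy required: 3.772×10⁻⁴ × 3.467×10⁵ = 131 J.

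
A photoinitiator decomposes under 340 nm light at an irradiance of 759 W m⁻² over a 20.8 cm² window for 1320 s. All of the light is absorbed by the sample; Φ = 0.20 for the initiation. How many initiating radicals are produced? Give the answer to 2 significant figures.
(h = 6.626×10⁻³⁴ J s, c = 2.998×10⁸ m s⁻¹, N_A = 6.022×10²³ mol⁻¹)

7.1×10²⁰ initiating radicals

Photon energy at 340 nm: hc/λ = (6.626×10⁻³⁴)(2.998×10⁸)/(340×10⁻⁹) = 5.843×10⁻¹⁹ J.
Energy delivered: (759 W m⁻²)(20.8×10⁻⁴ m²)(1320 s) = 2084 J.
Photons incident: 2084 / 5.843×10⁻¹⁹ = 3.567×10²¹, i.e. 3.567×10²¹/6.022×10²³ = 0.005923 mol.
Product: Φ × n_abs = 0.20 × 0.005923 = 0.001185 mol.
As a count: 0.001185 × 6.022×10²³ = 7.1×10²⁰.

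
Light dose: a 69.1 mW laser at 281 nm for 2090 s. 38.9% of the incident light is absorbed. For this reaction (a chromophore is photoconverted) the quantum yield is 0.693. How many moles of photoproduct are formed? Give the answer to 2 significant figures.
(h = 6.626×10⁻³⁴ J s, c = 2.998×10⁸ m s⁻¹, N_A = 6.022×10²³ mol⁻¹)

9.1×10⁻⁵ mol

Photon energy at 281 nm: hc/λ = (6.626×10⁻³⁴)(2.998×10⁸)/(281×10⁻⁹) = 7.069×10⁻¹⁹ J.
Energy delivered: (69.1 mW)(2090 s) = 144.4 J.
Photons incident: 144.4 / 7.069×10⁻¹⁹ = 2.043×10²⁰, i.e. 2.043×10²⁰/6.022×10²³ = 3.393×10⁻⁴ mol.
Photons absorbed: 0.389 × 3.393×10⁻⁴ = 1.320×10⁻⁴ mol.
Product: Φ × n_abs = 0.693 × 1.320×10⁻⁴ = 9.148×10⁻⁵ mol.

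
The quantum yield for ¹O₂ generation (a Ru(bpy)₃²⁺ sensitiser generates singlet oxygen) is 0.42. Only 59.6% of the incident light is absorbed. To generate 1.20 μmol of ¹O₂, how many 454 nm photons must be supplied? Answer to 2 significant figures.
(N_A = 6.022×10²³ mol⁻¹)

2.9×10¹⁸ photons

Product: 1.20 μmol = 1.20×10⁻⁶ mol.
Photons that must be absorbed: 1.20×10⁻⁶ / 0.42 = 2.857×10⁻⁶ mol.
Incident photons needed: 2.857×10⁻⁶ / 0.596 = 4.794×10⁻⁶ mol.
Photon count: 4.794×10⁻⁶ × 6.022×10²³ = 2.9×10¹⁸.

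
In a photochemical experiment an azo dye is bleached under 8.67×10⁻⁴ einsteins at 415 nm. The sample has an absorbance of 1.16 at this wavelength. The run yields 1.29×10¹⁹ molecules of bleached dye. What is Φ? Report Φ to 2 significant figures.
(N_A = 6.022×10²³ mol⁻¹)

Product: 1.29×10¹⁹ / 6.022×10²³ = 2.142×10⁻⁵ mol.
Fraction absorbed: 1 − 10^(−1.16) = 0.9308.
Photons absorbed: 0.9308 × 8.67×10⁻⁴ = 8.070×10⁻⁴ mol.
Φ = 2.142×10⁻⁵ mol / 8.070×10⁻⁴ mol photons = 0.027.

Φ = 0.027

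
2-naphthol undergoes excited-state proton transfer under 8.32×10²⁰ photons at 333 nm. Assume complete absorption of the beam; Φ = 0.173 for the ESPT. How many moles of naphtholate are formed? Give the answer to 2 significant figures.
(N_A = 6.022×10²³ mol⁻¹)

Moles of photons: 8.32×10²⁰ / 6.022×10²³ = 0.001382 mol.
Product: Φ × n_abs = 0.173 × 0.001382 = 2.391×10⁻⁴ mol.

2.4×10⁻⁴ mol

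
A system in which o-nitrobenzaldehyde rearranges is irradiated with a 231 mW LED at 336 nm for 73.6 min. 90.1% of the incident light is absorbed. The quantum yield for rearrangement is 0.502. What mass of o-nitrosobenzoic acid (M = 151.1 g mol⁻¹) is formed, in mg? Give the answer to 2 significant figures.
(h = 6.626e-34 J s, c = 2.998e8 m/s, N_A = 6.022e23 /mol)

Photon energy at 336 nm: hc/λ = (6.626e-34)(2.998e8)/(336e-9) = 5.912e-19 J.
Energy delivered: (231 mW)(4416 s) = 1020 J.
Photons incident: 1020 / 5.912e-19 = 1.725e21, i.e. 1.725e21/6.022e23 = 0.002864 mol.
Photons absorbed: 0.901 × 0.002864 = 0.002580 mol.
Product: Φ × n_abs = 0.502 × 0.002580 = 0.001295 mol.
Mass: 0.001295 × 151.1 = 0.1957 g = 200 mg.

200 mg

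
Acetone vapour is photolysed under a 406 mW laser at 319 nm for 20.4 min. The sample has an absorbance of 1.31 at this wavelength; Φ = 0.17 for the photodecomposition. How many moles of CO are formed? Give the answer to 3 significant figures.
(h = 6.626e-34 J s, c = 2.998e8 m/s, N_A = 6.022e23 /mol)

Photon energy at 319 nm: hc/λ = (6.626e-34)(2.998e8)/(319e-9) = 6.227e-19 J.
Energy delivered: (406 mW)(1224 s) = 496.9 J.
Photons incident: 496.9 / 6.227e-19 = 7.980e20, i.e. 7.980e20/6.022e23 = 0.001325 mol.
Fraction absorbed: 1 − 10^(−1.31) = 0.9510.
Photons absorbed: 0.9510 × 0.001325 = 0.001260 mol.
Product: Φ × n_abs = 0.17 × 0.001260 = 2.142e-4 mol.

2.14e-4 mol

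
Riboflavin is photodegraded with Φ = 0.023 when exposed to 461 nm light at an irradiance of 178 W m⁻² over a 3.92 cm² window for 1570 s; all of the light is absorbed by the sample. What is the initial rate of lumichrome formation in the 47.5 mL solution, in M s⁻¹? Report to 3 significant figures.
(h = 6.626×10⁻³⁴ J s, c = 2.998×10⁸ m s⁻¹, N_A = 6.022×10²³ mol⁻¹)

Photon energy at 461 nm: hc/λ = (6.626×10⁻³⁴)(2.998×10⁸)/(461×10⁻⁹) = 4.309×10⁻¹⁹ J.
Energy delivered: (178 W m⁻²)(3.92×10⁻⁴ m²)(1570 s) = 109.5 J.
Photons incident: 109.5 / 4.309×10⁻¹⁹ = 2.541×10²⁰, i.e. 2.541×10²⁰/6.022×10²³ = 4.220×10⁻⁴ mol.
Product formed: 0.023 × 4.220×10⁻⁴ = 9.706×10⁻⁶ mol.
Rate: 9.706×10⁻⁶ mol / (1570 s × 0.0475 L) = 1.30×10⁻⁷ M s⁻¹.

1.30×10⁻⁷ M s⁻¹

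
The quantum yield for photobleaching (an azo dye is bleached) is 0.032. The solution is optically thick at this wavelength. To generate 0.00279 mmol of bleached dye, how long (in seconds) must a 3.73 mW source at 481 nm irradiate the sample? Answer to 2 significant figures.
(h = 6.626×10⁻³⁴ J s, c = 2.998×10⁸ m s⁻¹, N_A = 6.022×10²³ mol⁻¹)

t ≈ 5800 s

Product: 0.00279 mmol = 2.79×10⁻⁶ mol.
Photons that must be absorbed: 2.79×10⁻⁶ / 0.032 = 8.719×10⁻⁵ mol.
Photon energy: hc/λ = 4.130×10⁻¹⁹ J; per mole, 2.487×10⁵ J mol⁻¹.
Energy required: 8.719×10⁻⁵ × 2.487×10⁵ = 21.68 J.
Time: 21.68 J / 0.00373 W = 5800 s.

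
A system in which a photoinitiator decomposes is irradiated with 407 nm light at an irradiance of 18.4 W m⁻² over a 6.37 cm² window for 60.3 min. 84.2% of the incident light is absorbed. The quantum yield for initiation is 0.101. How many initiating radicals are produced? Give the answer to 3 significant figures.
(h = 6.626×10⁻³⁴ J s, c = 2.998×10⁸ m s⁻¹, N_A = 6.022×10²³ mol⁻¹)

7.39×10¹⁸ initiating radicals

Photon energy at 407 nm: hc/λ = (6.626×10⁻³⁴)(2.998×10⁸)/(407×10⁻⁹) = 4.881×10⁻¹⁹ J.
Energy delivered: (18.4 W m⁻²)(6.37×10⁻⁴ m²)(3618 s) = 42.41 J.
Photons incident: 42.41 / 4.881×10⁻¹⁹ = 8.689×10¹⁹, i.e. 8.689×10¹⁹/6.022×10²³ = 1.443×10⁻⁴ mol.
Photons absorbed: 0.842 × 1.443×10⁻⁴ = 1.215×10⁻⁴ mol.
Product: Φ × n_abs = 0.101 × 1.215×10⁻⁴ = 1.227×10⁻⁵ mol.
As a count: 1.227×10⁻⁵ × 6.022×10²³ = 7.39×10¹⁸.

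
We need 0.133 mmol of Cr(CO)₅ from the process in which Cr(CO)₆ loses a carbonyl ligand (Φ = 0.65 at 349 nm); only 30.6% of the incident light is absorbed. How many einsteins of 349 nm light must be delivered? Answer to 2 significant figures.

6.7e-4 einstein

Product: 0.133 mmol = 1.33e-4 mol.
Photons that must be absorbed: 1.33e-4 / 0.65 = 2.046e-4 mol.
Incident photons needed: 2.046e-4 / 0.306 = 6.686e-4 mol.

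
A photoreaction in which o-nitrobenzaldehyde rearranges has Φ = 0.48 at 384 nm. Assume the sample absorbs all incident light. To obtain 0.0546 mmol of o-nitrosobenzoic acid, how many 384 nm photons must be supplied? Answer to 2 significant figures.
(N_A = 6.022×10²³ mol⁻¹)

Product: 0.0546 mmol = 5.46×10⁻⁵ mol.
Photons that must be absorbed: 5.46×10⁻⁵ / 0.48 = 1.138×10⁻⁴ mol.
Photon count: 1.138×10⁻⁴ × 6.022×10²³ = 6.9×10¹⁹.

6.9×10¹⁹ photons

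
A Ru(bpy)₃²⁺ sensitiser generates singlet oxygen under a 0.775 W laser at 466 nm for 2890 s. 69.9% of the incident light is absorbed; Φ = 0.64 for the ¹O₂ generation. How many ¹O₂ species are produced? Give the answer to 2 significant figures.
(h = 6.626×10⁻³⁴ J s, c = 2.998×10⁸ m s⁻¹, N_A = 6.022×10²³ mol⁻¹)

Photon energy at 466 nm: hc/λ = (6.626×10⁻³⁴)(2.998×10⁸)/(466×10⁻⁹) = 4.263×10⁻¹⁹ J.
Energy delivered: (0.775 W)(2890 s) = 2240 J.
Photons incident: 2240 / 4.263×10⁻¹⁹ = 5.255×10²¹, i.e. 5.255×10²¹/6.022×10²³ = 0.008726 mol.
Photons absorbed: 0.699 × 0.008726 = 0.006099 mol.
Product: Φ × n_abs = 0.64 × 0.006099 = 0.003903 mol.
As a count: 0.003903 × 6.022×10²³ = 2.4×10²¹.

2.4×10²¹ species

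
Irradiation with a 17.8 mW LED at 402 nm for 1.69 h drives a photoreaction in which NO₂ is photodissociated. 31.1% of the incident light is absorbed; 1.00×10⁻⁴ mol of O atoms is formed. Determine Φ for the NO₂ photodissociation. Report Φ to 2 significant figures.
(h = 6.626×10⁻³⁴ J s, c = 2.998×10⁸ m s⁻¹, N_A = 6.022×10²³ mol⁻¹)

Photon energy at 402 nm: hc/λ = (6.626×10⁻³⁴)(2.998×10⁸)/(402×10⁻⁹) = 4.941×10⁻¹⁹ J.
Energy delivered: (17.8 mW)(6084 s) = 108.3 J.
Photons incident: 108.3 / 4.941×10⁻¹⁹ = 2.192×10²⁰, i.e. 2.192×10²⁰/6.022×10²³ = 3.640×10⁻⁴ mol.
Photons absorbed: 0.311 × 3.640×10⁻⁴ = 1.132×10⁻⁴ mol.
Φ = 1.00×10⁻⁴ mol / 1.132×10⁻⁴ mol photons = 0.88.

Φ = 0.88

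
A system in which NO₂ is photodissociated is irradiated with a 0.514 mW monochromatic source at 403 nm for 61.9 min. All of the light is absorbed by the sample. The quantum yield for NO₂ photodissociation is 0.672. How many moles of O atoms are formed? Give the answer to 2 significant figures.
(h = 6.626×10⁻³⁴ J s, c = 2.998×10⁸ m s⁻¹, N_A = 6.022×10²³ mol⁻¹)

4.3×10⁻⁶ mol

Photon energy at 403 nm: hc/λ = (6.626×10⁻³⁴)(2.998×10⁸)/(403×10⁻⁹) = 4.929×10⁻¹⁹ J.
Energy delivered: (0.514 mW)(3714 s) = 1.909 J.
Photons incident: 1.909 / 4.929×10⁻¹⁹ = 3.873×10¹⁸, i.e. 3.873×10¹⁸/6.022×10²³ = 6.431×10⁻⁶ mol.
Product: Φ × n_abs = 0.672 × 6.431×10⁻⁶ = 4.322×10⁻⁶ mol.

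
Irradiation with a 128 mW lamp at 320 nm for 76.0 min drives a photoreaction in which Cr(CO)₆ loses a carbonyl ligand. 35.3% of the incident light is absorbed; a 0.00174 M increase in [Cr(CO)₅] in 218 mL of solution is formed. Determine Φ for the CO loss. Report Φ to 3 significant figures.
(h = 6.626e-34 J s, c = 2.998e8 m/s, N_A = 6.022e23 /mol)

Φ = 0.688

Product: (0.00174 M)(0.218 L) = 3.793e-4 mol.
Photon energy at 320 nm: hc/λ = (6.626e-34)(2.998e8)/(320e-9) = 6.208e-19 J.
Energy delivered: (128 mW)(4560 s) = 583.7 J.
Photons incident: 583.7 / 6.208e-19 = 9.402e20, i.e. 9.402e20/6.022e23 = 0.001561 mol.
Photons absorbed: 0.353 × 0.001561 = 5.510e-4 mol.
Φ = 3.793e-4 mol / 5.510e-4 mol photons = 0.688.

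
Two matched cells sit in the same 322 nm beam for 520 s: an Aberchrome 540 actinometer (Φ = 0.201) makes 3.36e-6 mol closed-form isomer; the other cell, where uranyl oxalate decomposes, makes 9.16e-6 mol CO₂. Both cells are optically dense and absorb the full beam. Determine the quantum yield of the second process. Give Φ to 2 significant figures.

Photons absorbed by the actinometer: 3.36e-6 / 0.201 = 1.672e-5 mol.
Φ(unknown) = 9.16e-6 / 1.672e-5 = 0.55.

Φ = 0.55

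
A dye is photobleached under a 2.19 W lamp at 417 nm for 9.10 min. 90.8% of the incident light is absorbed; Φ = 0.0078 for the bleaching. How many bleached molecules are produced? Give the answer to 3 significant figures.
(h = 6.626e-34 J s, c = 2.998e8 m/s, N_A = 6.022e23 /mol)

1.78e19 bleached molecules

Photon energy at 417 nm: hc/λ = (6.626e-34)(2.998e8)/(417e-9) = 4.764e-19 J.
Energy delivered: (2.19 W)(546 s) = 1196 J.
Photons incident: 1196 / 4.764e-19 = 2.510e21, i.e. 2.510e21/6.022e23 = 0.004168 mol.
Photons absorbed: 0.908 × 0.004168 = 0.003785 mol.
Product: Φ × n_abs = 0.0078 × 0.003785 = 2.952e-5 mol.
As a count: 2.952e-5 × 6.022e23 = 1.78e19.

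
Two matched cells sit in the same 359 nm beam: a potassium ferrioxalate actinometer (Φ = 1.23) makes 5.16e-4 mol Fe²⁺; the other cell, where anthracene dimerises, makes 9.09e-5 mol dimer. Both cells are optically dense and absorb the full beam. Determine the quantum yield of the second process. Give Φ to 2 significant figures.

Φ = 0.22

Photons absorbed by the actinometer: 5.16e-4 / 1.23 = 4.195e-4 mol.
Φ(unknown) = 9.09e-5 / 4.195e-4 = 0.22.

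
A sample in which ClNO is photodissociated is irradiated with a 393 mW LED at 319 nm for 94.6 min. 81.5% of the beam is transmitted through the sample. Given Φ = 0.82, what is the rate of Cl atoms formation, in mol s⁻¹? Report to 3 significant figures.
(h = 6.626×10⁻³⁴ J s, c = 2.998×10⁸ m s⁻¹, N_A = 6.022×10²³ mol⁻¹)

1.59×10⁻⁷ mol s⁻¹

Photon energy at 319 nm: hc/λ = (6.626×10⁻³⁴)(2.998×10⁸)/(319×10⁻⁹) = 6.227×10⁻¹⁹ J.
Energy delivered: (393 mW)(5676 s) = 2231 J.
Photons incident: 2231 / 6.227×10⁻¹⁹ = 3.583×10²¹, i.e. 3.583×10²¹/6.022×10²³ = 0.005950 mol.
Fraction absorbed: 1 − 81.5/100 = 0.1850.
Photons absorbed: 0.1850 × 0.005950 = 0.001101 mol.
Product formed: 0.82 × 0.001101 = 9.028×10⁻⁴ mol.
Rate: 9.028×10⁻⁴ / 5676 s = 1.59×10⁻⁷ mol s⁻¹.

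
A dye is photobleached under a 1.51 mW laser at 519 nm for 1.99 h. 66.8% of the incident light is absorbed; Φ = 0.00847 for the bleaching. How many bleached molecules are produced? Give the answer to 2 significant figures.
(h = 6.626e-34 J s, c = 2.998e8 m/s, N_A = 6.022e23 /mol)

Photon energy at 519 nm: hc/λ = (6.626e-34)(2.998e8)/(519e-9) = 3.828e-19 J.
Energy delivered: (1.51 mW)(7164 s) = 10.82 J.
Photons incident: 10.82 / 3.828e-19 = 2.827e19, i.e. 2.827e19/6.022e23 = 4.694e-5 mol.
Photons absorbed: 0.668 × 4.694e-5 = 3.136e-5 mol.
Product: Φ × n_abs = 0.00847 × 3.136e-5 = 2.656e-7 mol.
As a count: 2.656e-7 × 6.022e23 = 1.6e17.

1.6e17 bleached molecules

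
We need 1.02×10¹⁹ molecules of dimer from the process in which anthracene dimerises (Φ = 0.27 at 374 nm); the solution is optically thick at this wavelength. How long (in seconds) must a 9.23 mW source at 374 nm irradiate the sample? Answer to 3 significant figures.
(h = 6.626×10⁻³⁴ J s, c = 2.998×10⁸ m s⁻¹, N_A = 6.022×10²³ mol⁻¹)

t ≈ 2170 s

Product: 1.02×10¹⁹ / 6.022×10²³ = 1.694×10⁻⁵ mol.
Photons that must be absorbed: 1.694×10⁻⁵ / 0.27 = 6.274×10⁻⁵ mol.
Photon energy: hc/λ = 5.311×10⁻¹⁹ J; per mole, 3.198×10⁵ J mol⁻¹.
Energy required: 6.274×10⁻⁵ × 3.198×10⁵ = 20.06 J.
Time: 20.06 J / 0.00923 W = 2170 s.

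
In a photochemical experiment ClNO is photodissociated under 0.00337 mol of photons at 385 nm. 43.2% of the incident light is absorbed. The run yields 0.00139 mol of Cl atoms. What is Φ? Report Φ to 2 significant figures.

Photons absorbed: 0.432 × 0.00337 = 0.001456 mol.
Φ = 0.00139 mol / 0.001456 mol photons = 0.95.

Φ = 0.95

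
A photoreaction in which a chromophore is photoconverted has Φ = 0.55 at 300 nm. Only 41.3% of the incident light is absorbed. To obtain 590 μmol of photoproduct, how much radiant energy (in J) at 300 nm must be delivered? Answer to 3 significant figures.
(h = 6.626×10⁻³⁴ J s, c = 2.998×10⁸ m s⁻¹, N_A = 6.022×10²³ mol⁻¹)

Product: 590 μmol = 5.90×10⁻⁴ mol.
Photons that must be absorbed: 5.90×10⁻⁴ / 0.55 = 0.001073 mol.
Incident photons needed: 0.001073 / 0.413 = 0.002598 mol.
Photon energy: hc/λ = 6.622×10⁻¹⁹ J; per mole, 3.988×10⁵ J mol⁻¹.
Energy required: 0.002598 × 3.988×10⁵ = 1040 J.

1040 J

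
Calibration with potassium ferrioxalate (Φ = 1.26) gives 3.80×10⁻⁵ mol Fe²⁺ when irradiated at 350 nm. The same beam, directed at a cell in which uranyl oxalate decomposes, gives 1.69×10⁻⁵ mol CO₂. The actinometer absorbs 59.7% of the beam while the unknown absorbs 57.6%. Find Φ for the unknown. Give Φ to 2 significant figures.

Photons absorbed by the actinometer: 3.80×10⁻⁵ / 1.26 = 3.016×10⁻⁵ mol.
Incident flux: 3.016×10⁻⁵ / 0.597 = 5.052×10⁻⁵ einstein.
Absorbed by unknown: 0.576 × 5.052×10⁻⁵ = 2.910×10⁻⁵ mol.
Φ(unknown) = 1.69×10⁻⁵ / 2.910×10⁻⁵ = 0.58.

Φ = 0.58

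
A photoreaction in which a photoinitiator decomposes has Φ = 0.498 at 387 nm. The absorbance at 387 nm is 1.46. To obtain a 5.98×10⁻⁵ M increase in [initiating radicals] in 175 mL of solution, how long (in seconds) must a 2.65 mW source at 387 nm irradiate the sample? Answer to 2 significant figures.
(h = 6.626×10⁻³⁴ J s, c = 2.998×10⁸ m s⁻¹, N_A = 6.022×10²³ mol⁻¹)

t ≈ 2500 s

Product: (5.98×10⁻⁵ M)(0.175 L) = 1.046×10⁻⁵ mol.
Photons that must be absorbed: 1.046×10⁻⁵ / 0.498 = 2.100×10⁻⁵ mol.
Fraction absorbed: 1 − 10^(−1.46) = 0.9653.
Incident photons needed: 2.100×10⁻⁵ / 0.9653 = 2.175×10⁻⁵ mol.
Photon energy: hc/λ = 5.133×10⁻¹⁹ J; per mole, 3.091×10⁵ J mol⁻¹.
Energy required: 2.175×10⁻⁵ × 3.091×10⁵ = 6.723 J.
Time: 6.723 J / 0.00265 W = 2500 s.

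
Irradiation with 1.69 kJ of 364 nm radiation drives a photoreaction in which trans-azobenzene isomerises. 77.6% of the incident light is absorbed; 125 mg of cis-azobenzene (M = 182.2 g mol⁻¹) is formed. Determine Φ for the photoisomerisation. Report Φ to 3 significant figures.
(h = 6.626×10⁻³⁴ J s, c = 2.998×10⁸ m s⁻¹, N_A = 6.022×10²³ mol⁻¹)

Φ = 0.172

Product: 125 mg / 182.2 g mol⁻¹ = 6.861×10⁻⁴ mol.
Photon energy at 364 nm: hc/λ = (6.626×10⁻³⁴)(2.998×10⁸)/(364×10⁻⁹) = 5.457×10⁻¹⁹ J.
Incident energy: 1.69 kJ = 1690 J.
Photons incident: 1690 / 5.457×10⁻¹⁹ = 3.097×10²¹, i.e. 3.097×10²¹/6.022×10²³ = 0.005143 mol.
Photons absorbed: 0.776 × 0.005143 = 0.003991 mol.
Φ = 6.861×10⁻⁴ mol / 0.003991 mol photons = 0.172.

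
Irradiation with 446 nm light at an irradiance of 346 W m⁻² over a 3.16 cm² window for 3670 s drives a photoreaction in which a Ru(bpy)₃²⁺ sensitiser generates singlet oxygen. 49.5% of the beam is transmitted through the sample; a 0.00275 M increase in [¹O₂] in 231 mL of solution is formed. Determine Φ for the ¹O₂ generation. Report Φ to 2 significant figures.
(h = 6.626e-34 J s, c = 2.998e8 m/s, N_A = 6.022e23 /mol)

Product: (0.00275 M)(0.231 L) = 6.353e-4 mol.
Photon energy at 446 nm: hc/λ = (6.626e-34)(2.998e8)/(446e-9) = 4.454e-19 J.
Energy delivered: (346 W m⁻²)(3.16e-4 m²)(3670 s) = 401.3 J.
Photons incident: 401.3 / 4.454e-19 = 9.010e20, i.e. 9.010e20/6.022e23 = 0.001496 mol.
Fraction absorbed: 1 − 49.5/100 = 0.5050.
Photons absorbed: 0.5050 × 0.001496 = 7.555e-4 mol.
Φ = 6.353e-4 mol / 7.555e-4 mol photons = 0.84.

Φ = 0.84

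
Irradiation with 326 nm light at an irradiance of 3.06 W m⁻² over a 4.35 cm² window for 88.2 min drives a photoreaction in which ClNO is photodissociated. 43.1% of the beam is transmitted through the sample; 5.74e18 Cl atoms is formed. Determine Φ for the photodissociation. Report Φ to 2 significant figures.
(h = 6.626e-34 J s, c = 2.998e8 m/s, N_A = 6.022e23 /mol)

Φ = 0.87

Product: 5.74e18 / 6.022e23 = 9.532e-6 mol.
Photon energy at 326 nm: hc/λ = (6.626e-34)(2.998e8)/(326e-9) = 6.093e-19 J.
Energy delivered: (3.06 W m⁻²)(4.35e-4 m²)(5292 s) = 7.044 J.
Photons incident: 7.044 / 6.093e-19 = 1.156e19, i.e. 1.156e19/6.022e23 = 1.920e-5 mol.
Fraction absorbed: 1 − 43.1/100 = 0.5690.
Photons absorbed: 0.5690 × 1.920e-5 = 1.092e-5 mol.
Φ = 9.532e-6 mol / 1.092e-5 mol photons = 0.87.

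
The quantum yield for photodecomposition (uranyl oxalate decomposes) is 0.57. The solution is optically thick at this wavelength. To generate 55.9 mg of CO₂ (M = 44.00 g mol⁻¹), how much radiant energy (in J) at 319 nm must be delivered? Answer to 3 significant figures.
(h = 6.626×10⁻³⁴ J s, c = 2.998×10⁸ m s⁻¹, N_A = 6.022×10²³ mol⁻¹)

Product: 55.9 mg / 44.00 g mol⁻¹ = 0.001270 mol.
Photons that must be absorbed: 0.001270 / 0.57 = 0.002228 mol.
Photon energy: hc/λ = 6.227×10⁻¹⁹ J; per mole, 3.750×10⁵ J mol⁻¹.
Energy required: 0.002228 × 3.750×10⁵ = 836 J.

836 J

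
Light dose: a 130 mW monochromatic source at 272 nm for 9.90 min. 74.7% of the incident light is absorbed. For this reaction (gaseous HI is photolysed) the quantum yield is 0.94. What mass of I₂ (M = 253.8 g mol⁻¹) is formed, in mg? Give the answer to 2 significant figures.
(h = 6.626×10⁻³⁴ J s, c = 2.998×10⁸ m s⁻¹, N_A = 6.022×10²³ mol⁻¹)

Photon energy at 272 nm: hc/λ = (6.626×10⁻³⁴)(2.998×10⁸)/(272×10⁻⁹) = 7.303×10⁻¹⁹ J.
Energy delivered: (130 mW)(594 s) = 77.22 J.
Photons incident: 77.22 / 7.303×10⁻¹⁹ = 1.057×10²⁰, i.e. 1.057×10²⁰/6.022×10²³ = 1.755×10⁻⁴ mol.
Photons absorbed: 0.747 × 1.755×10⁻⁴ = 1.311×10⁻⁴ mol.
Product: Φ × n_abs = 0.94 × 1.311×10⁻⁴ = 1.232×10⁻⁴ mol.
Mass: 1.232×10⁻⁴ × 253.8 = 0.03127 g = 31 mg.

31 mg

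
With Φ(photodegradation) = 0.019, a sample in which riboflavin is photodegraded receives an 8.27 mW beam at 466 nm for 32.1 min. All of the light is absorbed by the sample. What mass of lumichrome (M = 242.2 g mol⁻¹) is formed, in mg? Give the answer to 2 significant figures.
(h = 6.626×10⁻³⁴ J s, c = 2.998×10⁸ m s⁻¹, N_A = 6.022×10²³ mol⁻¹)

0.29 mg

Photon energy at 466 nm: hc/λ = (6.626×10⁻³⁴)(2.998×10⁸)/(466×10⁻⁹) = 4.263×10⁻¹⁹ J.
Energy delivered: (8.27 mW)(1926 s) = 15.93 J.
Photons incident: 15.93 / 4.263×10⁻¹⁹ = 3.737×10¹⁹, i.e. 3.737×10¹⁹/6.022×10²³ = 6.206×10⁻⁵ mol.
Product: Φ × n_abs = 0.019 × 6.206×10⁻⁵ = 1.179×10⁻⁶ mol.
Mass: 1.179×10⁻⁶ × 242.2 = 2.856×10⁻⁴ g = 0.29 mg.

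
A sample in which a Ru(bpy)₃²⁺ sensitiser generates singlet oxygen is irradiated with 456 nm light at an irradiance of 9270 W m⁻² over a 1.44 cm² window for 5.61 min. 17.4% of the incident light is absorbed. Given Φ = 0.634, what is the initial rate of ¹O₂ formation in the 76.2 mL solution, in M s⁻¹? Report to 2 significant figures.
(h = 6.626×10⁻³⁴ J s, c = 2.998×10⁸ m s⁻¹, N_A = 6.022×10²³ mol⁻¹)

7.4×10⁻⁶ M s⁻¹

Photon energy at 456 nm: hc/λ = (6.626×10⁻³⁴)(2.998×10⁸)/(456×10⁻⁹) = 4.356×10⁻¹⁹ J.
Energy delivered: (9270 W m⁻²)(1.44×10⁻⁴ m²)(336.6 s) = 449.3 J.
Photons incident: 449.3 / 4.356×10⁻¹⁹ = 1.031×10²¹, i.e. 1.031×10²¹/6.022×10²³ = 0.001712 mol.
Photons absorbed: 0.174 × 0.001712 = 2.979×10⁻⁴ mol.
Product formed: 0.634 × 2.979×10⁻⁴ = 1.889×10⁻⁴ mol.
Rate: 1.889×10⁻⁴ mol / (336.6 s × 0.0762 L) = 7.4×10⁻⁶ M s⁻¹.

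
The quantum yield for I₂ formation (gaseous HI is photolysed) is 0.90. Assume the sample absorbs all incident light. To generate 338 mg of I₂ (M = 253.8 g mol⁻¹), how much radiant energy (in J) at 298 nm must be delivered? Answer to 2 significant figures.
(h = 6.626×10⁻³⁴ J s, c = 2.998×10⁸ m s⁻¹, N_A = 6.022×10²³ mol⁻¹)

Product: 338 mg / 253.8 g mol⁻¹ = 0.001332 mol.
Photons that must be absorbed: 0.001332 / 0.90 = 0.001480 mol.
Photon energy: hc/λ = 6.666×10⁻¹⁹ J; per mole, 4.014×10⁵ J mol⁻¹.
Energy required: 0.001480 × 4.014×10⁵ = 590 J.

590 J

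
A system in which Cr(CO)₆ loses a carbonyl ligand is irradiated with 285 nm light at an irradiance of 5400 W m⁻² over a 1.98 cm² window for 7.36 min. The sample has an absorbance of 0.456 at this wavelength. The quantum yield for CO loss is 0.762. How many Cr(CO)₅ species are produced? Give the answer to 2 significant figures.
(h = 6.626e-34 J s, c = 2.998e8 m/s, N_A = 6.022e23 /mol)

3.4e20 species

Photon energy at 285 nm: hc/λ = (6.626e-34)(2.998e8)/(285e-9) = 6.970e-19 J.
Energy delivered: (5400 W m⁻²)(1.98e-4 m²)(441.6 s) = 472.2 J.
Photons incident: 472.2 / 6.970e-19 = 6.775e20, i.e. 6.775e20/6.022e23 = 0.001125 mol.
Fraction absorbed: 1 − 10^(−0.456) = 0.6501.
Photons absorbed: 0.6501 × 0.001125 = 7.314e-4 mol.
Product: Φ × n_abs = 0.762 × 7.314e-4 = 5.573e-4 mol.
As a count: 5.573e-4 × 6.022e23 = 3.4e20.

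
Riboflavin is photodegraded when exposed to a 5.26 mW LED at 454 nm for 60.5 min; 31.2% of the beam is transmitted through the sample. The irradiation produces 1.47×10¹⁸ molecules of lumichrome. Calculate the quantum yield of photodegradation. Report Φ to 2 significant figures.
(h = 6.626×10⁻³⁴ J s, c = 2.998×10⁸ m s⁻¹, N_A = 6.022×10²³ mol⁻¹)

Product: 1.47×10¹⁸ / 6.022×10²³ = 2.441×10⁻⁶ mol.
Photon energy at 454 nm: hc/λ = (6.626×10⁻³⁴)(2.998×10⁸)/(454×10⁻⁹) = 4.375×10⁻¹⁹ J.
Energy delivered: (5.26 mW)(3630 s) = 19.09 J.
Photons incident: 19.09 / 4.375×10⁻¹⁹ = 4.363×10¹⁹, i.e. 4.363×10¹⁹/6.022×10²³ = 7.245×10⁻⁵ mol.
Fraction absorbed: 1 − 31.2/100 = 0.6880.
Photons absorbed: 0.6880 × 7.245×10⁻⁵ = 4.985×10⁻⁵ mol.
Φ = 2.441×10⁻⁶ mol / 4.985×10⁻⁵ mol photons = 0.049.

Φ = 0.049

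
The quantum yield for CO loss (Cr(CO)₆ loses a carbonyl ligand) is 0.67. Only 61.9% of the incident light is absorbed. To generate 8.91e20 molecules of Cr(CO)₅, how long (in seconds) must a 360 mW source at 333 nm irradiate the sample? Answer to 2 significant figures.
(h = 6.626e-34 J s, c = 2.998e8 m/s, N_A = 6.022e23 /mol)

Product: 8.91e20 / 6.022e23 = 0.001480 mol.
Photons that must be absorbed: 0.001480 / 0.67 = 0.002209 mol.
Incident photons needed: 0.002209 / 0.619 = 0.003569 mol.
Photon energy: hc/λ = 5.965e-19 J; per mole, 3.592e5 J mol⁻¹.
Energy required: 0.003569 × 3.592e5 = 1282 J.
Time: 1282 J / 0.36 W = 3600 s.

t ≈ 3600 s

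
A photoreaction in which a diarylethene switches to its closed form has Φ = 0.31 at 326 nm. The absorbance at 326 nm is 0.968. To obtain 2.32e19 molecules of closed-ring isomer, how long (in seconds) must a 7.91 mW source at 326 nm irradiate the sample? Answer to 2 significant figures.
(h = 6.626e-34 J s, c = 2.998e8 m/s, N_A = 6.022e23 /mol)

t ≈ 6500 s

Product: 2.32e19 / 6.022e23 = 3.853e-5 mol.
Photons that must be absorbed: 3.853e-5 / 0.31 = 1.243e-4 mol.
Fraction absorbed: 1 − 10^(−0.968) = 0.8924.
Incident photons needed: 1.243e-4 / 0.8924 = 1.393e-4 mol.
Photon energy: hc/λ = 6.093e-19 J; per mole, 3.669e5 J mol⁻¹.
Energy required: 1.393e-4 × 3.669e5 = 51.11 J.
Time: 51.11 J / 0.00791 W = 6500 s.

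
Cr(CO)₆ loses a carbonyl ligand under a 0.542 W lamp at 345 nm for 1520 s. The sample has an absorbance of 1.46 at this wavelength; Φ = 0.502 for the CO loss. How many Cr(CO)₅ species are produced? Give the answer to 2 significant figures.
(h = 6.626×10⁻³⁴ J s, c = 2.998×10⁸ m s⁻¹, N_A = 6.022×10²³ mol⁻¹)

6.9×10²⁰ species

Photon energy at 345 nm: hc/λ = (6.626×10⁻³⁴)(2.998×10⁸)/(345×10⁻⁹) = 5.758×10⁻¹⁹ J.
Energy delivered: (0.542 W)(1520 s) = 823.8 J.
Photons incident: 823.8 / 5.758×10⁻¹⁹ = 1.431×10²¹, i.e. 1.431×10²¹/6.022×10²³ = 0.002376 mol.
Fraction absorbed: 1 − 10^(−1.46) = 0.9653.
Photons absorbed: 0.9653 × 0.002376 = 0.002294 mol.
Product: Φ × n_abs = 0.502 × 0.002294 = 0.001152 mol.
As a count: 0.001152 × 6.022×10²³ = 6.9×10²⁰.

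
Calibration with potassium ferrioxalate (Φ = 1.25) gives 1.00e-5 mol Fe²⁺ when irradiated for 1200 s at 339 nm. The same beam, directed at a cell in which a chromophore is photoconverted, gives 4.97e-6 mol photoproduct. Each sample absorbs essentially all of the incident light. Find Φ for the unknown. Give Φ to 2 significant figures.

Photons absorbed by the actinometer: 1.00e-5 / 1.25 = 8.000e-6 mol.
Φ(unknown) = 4.97e-6 / 8.000e-6 = 0.62.

Φ = 0.62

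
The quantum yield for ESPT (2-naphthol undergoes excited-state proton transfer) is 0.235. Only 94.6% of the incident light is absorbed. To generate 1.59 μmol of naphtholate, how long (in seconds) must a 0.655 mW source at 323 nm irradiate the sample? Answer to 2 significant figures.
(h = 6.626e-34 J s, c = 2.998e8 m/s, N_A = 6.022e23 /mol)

t ≈ 4000 s

Product: 1.59 μmol = 1.59e-6 mol.
Photons that must be absorbed: 1.59e-6 / 0.235 = 6.766e-6 mol.
Incident photons needed: 6.766e-6 / 0.946 = 7.152e-6 mol.
Photon energy: hc/λ = 6.150e-19 J; per mole, 3.704e5 J mol⁻¹.
Energy required: 7.152e-6 × 3.704e5 = 2.649 J.
Time: 2.649 J / 0.000655 W = 4000 s.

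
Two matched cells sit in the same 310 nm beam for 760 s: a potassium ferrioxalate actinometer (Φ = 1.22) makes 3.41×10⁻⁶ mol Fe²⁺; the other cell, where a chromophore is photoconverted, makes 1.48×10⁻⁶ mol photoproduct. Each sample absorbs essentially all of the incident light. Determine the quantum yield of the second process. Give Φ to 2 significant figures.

Photons absorbed by the actinometer: 3.41×10⁻⁶ / 1.22 = 2.795×10⁻⁶ mol.
Φ(unknown) = 1.48×10⁻⁶ / 2.795×10⁻⁶ = 0.53.

Φ = 0.53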